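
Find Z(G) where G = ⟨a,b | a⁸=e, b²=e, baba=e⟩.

An element z ∈ Z(G) iff z commutes with every generator.
For example a⁴ is central: (a⁴)·a = a⁵ = a·(a⁴); (a⁴)·b = a⁴b = b·(a⁴).
Whereas a ∉ Z(G) since a·b = ab ≠ a⁷b = b·a.
Checking each of the 16 elements this way gives Z(G) = {e, a⁴}, of order 2.

Answer: {e, a⁴}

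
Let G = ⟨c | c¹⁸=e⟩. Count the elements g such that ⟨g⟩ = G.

G is cyclic of order 18. An element generates G iff its order is 18, and a cyclic group of order 18 has exactly φ(18) = 6 such elements.

Answer: 6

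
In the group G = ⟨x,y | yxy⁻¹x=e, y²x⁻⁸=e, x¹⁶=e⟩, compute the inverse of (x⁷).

The order of (x⁷) is 16 (smallest k with (x⁷)ᵏ = e), so (x⁷)⁻¹ = (x⁷)¹⁵ = x⁹.
Check: (x⁷) · (x⁹) → (x⁷) · x⁹ = e, giving e as required.

Answer: x⁹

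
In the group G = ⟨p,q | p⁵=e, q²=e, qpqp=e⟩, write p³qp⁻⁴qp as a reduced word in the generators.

Multiply left to right, reducing at each step:
  (p³) · q = p³q
  (p³q) · p⁻⁴ = p²q
  (p²q) · q = p²
  (p²) · p = p³

Answer: p³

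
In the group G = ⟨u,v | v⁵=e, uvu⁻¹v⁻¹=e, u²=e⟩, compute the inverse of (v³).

The order of (v³) is 5 (smallest k with (v³)ᵏ = e), so (v³)⁻¹ = (v³)⁴ = v².
Check: (v³) · (v²) → (v³) · v² = e, giving e as required.

Answer: v²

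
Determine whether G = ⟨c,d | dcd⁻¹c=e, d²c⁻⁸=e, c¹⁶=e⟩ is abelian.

c·d = cd but d·c = c⁷d⁻¹, so c·d ≠ d·c and G is not abelian.

Answer: No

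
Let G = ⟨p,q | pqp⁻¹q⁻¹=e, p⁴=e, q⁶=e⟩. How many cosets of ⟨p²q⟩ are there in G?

First find ord(p²q) by computing successive powers:
  (p²q)¹ = p²q, (p²q)² = q², (p²q)³ = p²q³, (p²q)⁴ = q⁴, (p²q)⁵ = p²q⁵, (p²q)⁶ = e.
So |⟨p²q⟩| = ord(p²q) = 6. With |G| = 24, by Lagrange [G : ⟨p²q⟩] = 24/6 = 4.

Answer: 4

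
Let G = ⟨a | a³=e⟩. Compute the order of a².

Compute successive powers until reaching e:
  (a²)¹ = a², (a²)² = a, (a²)³ = e.
The smallest positive k with (a²)ᵏ = e is 3.

Answer: 3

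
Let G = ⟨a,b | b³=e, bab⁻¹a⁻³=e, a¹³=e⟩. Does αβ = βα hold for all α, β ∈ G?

a·b = ab but b·a = a³b, so a·b ≠ b·a and G is not abelian.

Answer: No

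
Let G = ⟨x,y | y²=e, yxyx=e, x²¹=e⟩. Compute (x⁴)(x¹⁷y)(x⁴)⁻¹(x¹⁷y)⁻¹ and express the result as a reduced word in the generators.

[(x⁴), (x¹⁷y)] = (x⁴)·(x¹⁷y)·(x⁴)⁻¹·(x¹⁷y)⁻¹.
  (x⁴) · (x¹⁷y) = y
  y · (x¹⁷) = x⁴y
  (x⁴y) · (x¹⁷y) = x⁸

Answer: x⁸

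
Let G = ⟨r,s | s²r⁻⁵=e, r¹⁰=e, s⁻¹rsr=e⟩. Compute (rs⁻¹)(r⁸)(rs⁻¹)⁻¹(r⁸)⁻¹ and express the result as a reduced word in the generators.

[(rs⁻¹), (r⁸)] = (rs⁻¹)·(r⁸)·(rs⁻¹)⁻¹·(r⁸)⁻¹.
  (rs⁻¹) · (r⁸) = r³s⁻¹
  (r³s⁻¹) · (rs) = r²
  (r²) · (r²) = r⁴

Answer: r⁴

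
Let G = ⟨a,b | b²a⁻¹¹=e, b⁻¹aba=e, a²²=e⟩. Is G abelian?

a·b = ab but b·a = a¹⁰b⁻¹, so a·b ≠ b·a and G is not abelian.

Answer: No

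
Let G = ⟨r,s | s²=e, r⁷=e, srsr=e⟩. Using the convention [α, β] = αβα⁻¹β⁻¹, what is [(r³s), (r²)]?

[(r³s), (r²)] = (r³s)·(r²)·(r³s)⁻¹·(r²)⁻¹.
  (r³s) · (r²) = rs
  (rs) · (r³s) = r⁵
  (r⁵) · (r⁵) = r³

Answer: r³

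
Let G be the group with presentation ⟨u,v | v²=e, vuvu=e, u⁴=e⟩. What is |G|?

Enumerate words in the generators, reducing via the relations: the distinct elements are
  {e, u, v, uv, u², u³, u²v, u³v}.
No further products give new elements, so |G| = 8.

Answer: 8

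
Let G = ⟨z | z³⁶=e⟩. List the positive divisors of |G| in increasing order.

|G| = 36 = 2² · 3². By Lagrange's theorem the order of any subgroup divides 36; the divisors of 36 are 1, 2, 3, 4, 6, 9, 12, 18, 36.

Answer: 1, 2, 3, 4, 6, 9, 12, 18, 36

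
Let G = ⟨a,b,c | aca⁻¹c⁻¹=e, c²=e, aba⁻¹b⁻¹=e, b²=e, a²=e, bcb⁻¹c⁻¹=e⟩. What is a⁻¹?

The order of a is 2 (smallest k with aᵏ = e), so a⁻¹ = a¹ = a.
Check: a · a → a · a = e, giving e as required.

Answer: a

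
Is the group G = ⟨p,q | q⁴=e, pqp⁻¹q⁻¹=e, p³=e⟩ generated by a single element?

|G| = 12. The element pq has order 12 (its powers give 12 distinct elements), so ⟨pq⟩ = G and G is cyclic.

Answer: Yes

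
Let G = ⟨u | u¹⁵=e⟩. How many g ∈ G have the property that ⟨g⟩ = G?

G is cyclic of order 15. An element generates G iff its order is 15, and a cyclic group of order 15 has exactly φ(15) = 8 such elements.

Answer: 8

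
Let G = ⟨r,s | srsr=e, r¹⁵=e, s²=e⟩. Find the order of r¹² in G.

Compute successive powers until reaching e:
  (r¹²)¹ = r¹², (r¹²)² = r⁹, (r¹²)³ = r⁶, (r¹²)⁴ = r³, (r¹²)⁵ = e.
The smallest positive k with (r¹²)ᵏ = e is 5.

Answer: 5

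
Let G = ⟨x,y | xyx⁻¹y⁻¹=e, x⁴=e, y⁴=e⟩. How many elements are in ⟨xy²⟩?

|⟨xy²⟩| equals the order of xy². Compute successive powers until reaching e:
  (xy²)¹ = xy², (xy²)² = x², (xy²)³ = x³y², (xy²)⁴ = e.
The smallest positive k with (xy²)ᵏ = e is 4, so |⟨xy²⟩| = 4.

Answer: 4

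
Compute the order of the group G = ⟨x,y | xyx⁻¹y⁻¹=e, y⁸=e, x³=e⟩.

Enumerate words in the generators, reducing via the relations: the distinct elements are
  {e, x, y, xy, x², y², y³, y⁴, y⁵, y⁶, y⁷, xy², xy³, xy⁴, xy⁵, xy⁶, xy⁷, x²y, x²y², x²y³, x²y⁴, x²y⁵, x²y⁶, x²y⁷}.
No further products give new elements, so |G| = 24.

Answer: 24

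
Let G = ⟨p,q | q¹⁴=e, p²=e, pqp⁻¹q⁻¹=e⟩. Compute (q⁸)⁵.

Compute successive powers of (q⁸), reducing at each step:
  (q⁸)²: (q⁸) · q⁸ = q²
  (q⁸)³: (q²) · q⁸ = q¹⁰
  (q⁸)⁴: (q¹⁰) · q⁸ = q⁴
  (q⁸)⁵: (q⁴) · q⁸ = q¹²

Answer: q¹²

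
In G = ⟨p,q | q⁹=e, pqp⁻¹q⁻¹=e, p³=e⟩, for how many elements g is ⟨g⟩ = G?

⟨g⟩ = G would require ord(g) = |G| = 27, but the maximum element order in G is 9 < 27. So G is not cyclic and no single element generates it: the count is 0.

Answer: 0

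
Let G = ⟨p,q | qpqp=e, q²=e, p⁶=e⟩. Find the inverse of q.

The order of q is 2 (smallest k with qᵏ = e), so q⁻¹ = q¹ = q.
Check: q · q → q · q = e, giving e as required.

Answer: q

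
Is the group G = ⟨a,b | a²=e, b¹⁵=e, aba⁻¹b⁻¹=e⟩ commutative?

Each pair of generators commutes: a·b = ab = b·a. Since the generators pairwise commute, every element of G commutes with every other, so G is abelian.

Answer: Yes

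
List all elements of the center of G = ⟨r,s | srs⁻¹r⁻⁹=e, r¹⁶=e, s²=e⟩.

An element z ∈ Z(G) iff z commutes with every generator.
For example r² is central: (r²)·r = r³ = r·(r²); (r²)·s = r²s = s·(r²).
Whereas r ∉ Z(G) since r·s = rs ≠ r⁹s = s·r.
Checking each of the 32 elements this way gives Z(G) = {e, r², r⁴, r⁶, r⁸, r¹⁰, r¹², r¹⁴}, of order 8.

Answer: {e, r², r⁴, r⁶, r⁸, r¹⁰, r¹², r¹⁴}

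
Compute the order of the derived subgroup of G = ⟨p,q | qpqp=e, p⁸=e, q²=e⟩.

G' = [G, G] is generated by all commutators. The generator-pair commutators are: [p, q] = p².
The subgroup they normally generate is {e, p², p⁴, p⁶}, of order 4.
Check: |G/G'| = 16/4 = 4 is the order of the abelianisation.

Answer: 4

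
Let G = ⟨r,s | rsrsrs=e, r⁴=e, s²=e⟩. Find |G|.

Enumerate words in the generators, reducing via the relations: the distinct elements are
  {e, r, s, rs, r², r³, sr, rsr, r²s, r³s, sr², sr³, rsr², rsr³, r²sr, r³sr, sr²s, rsr²s, r²sr², r²sr³, r³sr², r³sr³, r²sr²s, r³sr²s}.
No further products give new elements, so |G| = 24.

Answer: 24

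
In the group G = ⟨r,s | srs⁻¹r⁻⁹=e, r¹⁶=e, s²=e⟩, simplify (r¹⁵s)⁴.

Compute successive powers of (r¹⁵s), reducing at each step:
  (r¹⁵s)²: (r¹⁵s) · r¹⁵ = r⁶s;   (r⁶s) · s = r⁶
  (r¹⁵s)³: (r⁶) · r¹⁵ = r⁵;   (r⁵) · s = r⁵s
  (r¹⁵s)⁴: (r⁵s) · r¹⁵ = r¹²s;   (r¹²s) · s = r¹²

Answer: r¹²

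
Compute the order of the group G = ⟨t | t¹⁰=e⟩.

G is generated by a single element, so G is cyclic. The relator gives t¹⁰ = e and no smaller power is forced to be e, so the 10 powers {e, t, t², t³, t⁴, t⁵, t⁶, t⁷, t⁸, t⁹} are distinct. Hence |G| = 10.

Answer: 10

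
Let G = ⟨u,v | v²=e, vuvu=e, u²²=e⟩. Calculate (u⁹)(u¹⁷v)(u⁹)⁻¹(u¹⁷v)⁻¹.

[(u⁹), (u¹⁷v)] = (u⁹)·(u¹⁷v)·(u⁹)⁻¹·(u¹⁷v)⁻¹.
  (u⁹) · (u¹⁷v) = u⁴v
  (u⁴v) · (u¹³) = u¹³v
  (u¹³v) · (u¹⁷v) = u¹⁸

Answer: u¹⁸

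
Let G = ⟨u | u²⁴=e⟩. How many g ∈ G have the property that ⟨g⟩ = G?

G is cyclic of order 24. An element generates G iff its order is 24, and a cyclic group of order 24 has exactly φ(24) = 8 such elements.

Answer: 8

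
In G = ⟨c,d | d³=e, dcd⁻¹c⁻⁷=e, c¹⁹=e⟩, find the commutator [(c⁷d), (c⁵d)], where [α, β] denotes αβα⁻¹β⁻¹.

[(c⁷d), (c⁵d)] = (c⁷d)·(c⁵d)·(c⁷d)⁻¹·(c⁵d)⁻¹.
  (c⁷d) · (c⁵d) = c⁴d²
  (c⁴d²) · (c¹⁸d²) = c¹²d
  (c¹²d) · (c²d²) = c⁷

Answer: c⁷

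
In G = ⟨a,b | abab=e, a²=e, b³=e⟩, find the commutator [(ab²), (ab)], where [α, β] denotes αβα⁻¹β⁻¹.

[(ab²), (ab)] = (ab²)·(ab)·(ab²)⁻¹·(ab)⁻¹.
  (ab²) · (ab) = b²
  (b²) · (ab²) = a
  a · (ab) = b

Answer: b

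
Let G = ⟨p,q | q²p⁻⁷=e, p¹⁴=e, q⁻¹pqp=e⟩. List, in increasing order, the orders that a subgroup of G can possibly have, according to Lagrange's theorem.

|G| = 28 = 2² · 7. By Lagrange's theorem the order of any subgroup divides 28; the divisors of 28 are 1, 2, 4, 7, 14, 28.

Answer: 1, 2, 4, 7, 14, 28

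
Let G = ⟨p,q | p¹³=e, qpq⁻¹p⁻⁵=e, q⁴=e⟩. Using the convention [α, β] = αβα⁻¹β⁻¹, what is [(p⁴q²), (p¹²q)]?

[(p⁴q²), (p¹²q)] = (p⁴q²)·(p¹²q)·(p⁴q²)⁻¹·(p¹²q)⁻¹.
  (p⁴q²) · (p¹²q) = p⁵q³
  (p⁵q³) · (p⁴q²) = p¹¹q
  (p¹¹q) · (p⁸q³) = p¹²

Answer: p¹²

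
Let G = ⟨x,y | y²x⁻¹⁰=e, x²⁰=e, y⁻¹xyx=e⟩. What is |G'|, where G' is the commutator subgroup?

G' = [G, G] is generated by all commutators. The generator-pair commutators are: [x, y] = x².
The subgroup they normally generate is {e, x², x⁴, x⁶, x⁸, x¹⁰, x¹², x¹⁴, x¹⁶, x¹⁸}, of order 10.
Check: |G/G'| = 40/10 = 4 is the order of the abelianisation.

Answer: 10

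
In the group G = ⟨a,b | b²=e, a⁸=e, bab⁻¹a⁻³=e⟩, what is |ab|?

Compute successive powers until reaching e:
  (ab)¹ = ab, (ab)² = a⁴, (ab)³ = a⁵b, (ab)⁴ = e.
The smallest positive k with (ab)ᵏ = e is 4.

Answer: 4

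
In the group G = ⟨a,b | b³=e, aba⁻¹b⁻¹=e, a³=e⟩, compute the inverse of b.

The order of b is 3 (smallest k with bᵏ = e), so b⁻¹ = b² = b².
Check: b · (b²) → b · b² = e, giving e as required.

Answer: b²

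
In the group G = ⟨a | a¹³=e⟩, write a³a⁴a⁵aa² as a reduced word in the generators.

Multiply left to right, reducing at each step:
  (a³) · a⁴ = a⁷
  (a⁷) · a⁵ = a¹²
  (a¹²) · a = e
  e · a² = a²

Answer: a²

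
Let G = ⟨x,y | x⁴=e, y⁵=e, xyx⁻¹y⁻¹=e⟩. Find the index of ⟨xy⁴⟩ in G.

First find ord(xy⁴) by computing successive powers:
  (xy⁴)¹ = xy⁴, (xy⁴)² = x²y³, (xy⁴)³ = x³y², (xy⁴)⁴ = y, (xy⁴)⁵ = x, (xy⁴)⁶ = x²y⁴, (xy⁴)⁷ = x³y³, (xy⁴)⁸ = y², (xy⁴)⁹ = xy, (xy⁴)¹⁰ = x², (xy⁴)¹¹ = x³y⁴, (xy⁴)¹² = y³, (xy⁴)¹³ = xy², (xy⁴)¹⁴ = x²y, (xy⁴)¹⁵ = x³, (xy⁴)¹⁶ = y⁴, (xy⁴)¹⁷ = xy³, (xy⁴)¹⁸ = x²y², (xy⁴)¹⁹ = x³y, (xy⁴)²⁰ = e.
So |⟨xy⁴⟩| = ord(xy⁴) = 20. With |G| = 20, by Lagrange [G : ⟨xy⁴⟩] = 20/20 = 1.

Answer: 1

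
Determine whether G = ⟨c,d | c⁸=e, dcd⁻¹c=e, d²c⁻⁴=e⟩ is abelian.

c·d = cd but d·c = c³d⁻¹, so c·d ≠ d·c and G is not abelian.

Answer: No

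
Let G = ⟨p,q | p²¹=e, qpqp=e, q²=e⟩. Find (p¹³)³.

Compute successive powers of (p¹³), reducing at each step:
  (p¹³)²: (p¹³) · p¹³ = p⁵
  (p¹³)³: (p⁵) · p¹³ = p¹⁸

Answer: p¹⁸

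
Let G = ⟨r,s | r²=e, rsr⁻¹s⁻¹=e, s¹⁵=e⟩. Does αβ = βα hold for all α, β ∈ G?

Each pair of generators commutes: r·s = rs = s·r. Since the generators pairwise commute, every element of G commutes with every other, so G is abelian.

Answer: Yes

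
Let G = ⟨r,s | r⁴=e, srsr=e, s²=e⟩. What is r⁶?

Compute successive powers of r, reducing at each step:
  r²: r · r = r²
  r³: (r²) · r = r³
  r⁴: (r³) · r = e
  r⁵: e · r = r
  r⁶: r · r = r²

Answer: r²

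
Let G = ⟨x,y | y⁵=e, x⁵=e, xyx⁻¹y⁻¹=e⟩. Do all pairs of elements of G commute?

Each pair of generators commutes: x·y = xy = y·x. Since the generators pairwise commute, every element of G commutes with every other, so G is abelian.

Answer: Yes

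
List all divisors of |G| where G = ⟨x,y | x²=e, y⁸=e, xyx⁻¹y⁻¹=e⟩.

|G| = 16 = 2⁴. By Lagrange's theorem the order of any subgroup divides 16; the divisors of 16 are 1, 2, 4, 8, 16.

Answer: 1, 2, 4, 8, 16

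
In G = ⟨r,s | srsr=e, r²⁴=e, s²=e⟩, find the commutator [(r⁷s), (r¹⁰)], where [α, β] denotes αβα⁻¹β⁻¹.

[(r⁷s), (r¹⁰)] = (r⁷s)·(r¹⁰)·(r⁷s)⁻¹·(r¹⁰)⁻¹.
  (r⁷s) · (r¹⁰) = r²¹s
  (r²¹s) · (r⁷s) = r¹⁴
  (r¹⁴) · (r¹⁴) = r⁴

Answer: r⁴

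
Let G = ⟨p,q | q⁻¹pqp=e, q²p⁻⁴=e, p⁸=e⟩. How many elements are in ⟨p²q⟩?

|⟨p²q⟩| equals the order of p²q. Compute successive powers until reaching e:
  (p²q)¹ = p²q, (p²q)² = p⁴, (p²q)³ = p²q⁻¹, (p²q)⁴ = e.
The smallest positive k with (p²q)ᵏ = e is 4, so |⟨p²q⟩| = 4.

Answer: 4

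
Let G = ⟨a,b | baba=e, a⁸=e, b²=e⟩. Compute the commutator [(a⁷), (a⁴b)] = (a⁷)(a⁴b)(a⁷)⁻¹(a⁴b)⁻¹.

[(a⁷), (a⁴b)] = (a⁷)·(a⁴b)·(a⁷)⁻¹·(a⁴b)⁻¹.
  (a⁷) · (a⁴b) = a³b
  (a³b) · a = a²b
  (a²b) · (a⁴b) = a⁶

Answer: a⁶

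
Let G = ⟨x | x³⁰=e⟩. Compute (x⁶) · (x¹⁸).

Compute (x⁶) · (x¹⁸) by multiplying left to right and reducing via the relations at each step:
  (x⁶) · x¹⁸ = x²⁴

Answer: x²⁴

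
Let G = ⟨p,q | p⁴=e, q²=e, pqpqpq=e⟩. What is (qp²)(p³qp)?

Compute (qp²) · (p³qp) by multiplying left to right and reducing via the relations at each step:
  (qp²) · p³ = qp
  (qp) · q = p³qp³
  (p³qp³) · p = p³q

Answer: p³q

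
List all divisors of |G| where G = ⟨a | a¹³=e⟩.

|G| = 13 = 13. By Lagrange's theorem the order of any subgroup divides 13; the divisors of 13 are 1, 13.

Answer: 1, 13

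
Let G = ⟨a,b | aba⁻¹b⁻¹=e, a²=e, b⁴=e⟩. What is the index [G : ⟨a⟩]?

First find ord(a) by computing successive powers:
  a¹ = a, a² = e.
So |⟨a⟩| = ord(a) = 2. With |G| = 8, by Lagrange [G : ⟨a⟩] = 8/2 = 4.

Answer: 4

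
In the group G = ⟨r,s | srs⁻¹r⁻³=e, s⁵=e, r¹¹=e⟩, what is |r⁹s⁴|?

Compute successive powers until reaching e:
  (r⁹s⁴)¹ = r⁹s⁴, (r⁹s⁴)² = rs³, (r⁹s⁴)³ = r²s², (r⁹s⁴)⁴ = r⁶s, (r⁹s⁴)⁵ = e.
The smallest positive k with (r⁹s⁴)ᵏ = e is 5.

Answer: 5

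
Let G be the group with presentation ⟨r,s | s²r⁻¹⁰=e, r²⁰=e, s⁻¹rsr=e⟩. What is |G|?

Enumerate words in the generators, reducing via the relations: the distinct elements are
  {e, r, s, rs, r², r³, r⁴, r⁵, r⁶, r⁷, r⁸, r⁹, r²s, r³s, r¹², r¹³, r¹¹, r¹⁰, r¹⁴, r¹⁵, r¹⁶, r¹⁷, r¹⁸, r¹⁹, r⁴s, r⁵s, r⁶s, r⁷s, r⁸s, r⁹s, s⁻¹, rs⁻¹, r²s⁻¹, r³s⁻¹, r⁴s⁻¹, r⁵s⁻¹, r⁶s⁻¹, r⁷s⁻¹, r⁸s⁻¹, r⁹s⁻¹}.
No further products give new elements, so |G| = 40.

Answer: 40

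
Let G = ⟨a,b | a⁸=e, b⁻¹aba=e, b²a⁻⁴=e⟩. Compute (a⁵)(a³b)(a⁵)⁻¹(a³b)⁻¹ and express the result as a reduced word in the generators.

[(a⁵), (a³b)] = (a⁵)·(a³b)·(a⁵)⁻¹·(a³b)⁻¹.
  (a⁵) · (a³b) = b
  b · (a³) = ab⁻¹
  (ab⁻¹) · (a³b⁻¹) = a²

Answer: a²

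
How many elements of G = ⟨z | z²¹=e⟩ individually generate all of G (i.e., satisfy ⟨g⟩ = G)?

G is cyclic of order 21. An element generates G iff its order is 21, and a cyclic group of order 21 has exactly φ(21) = 12 such elements.

Answer: 12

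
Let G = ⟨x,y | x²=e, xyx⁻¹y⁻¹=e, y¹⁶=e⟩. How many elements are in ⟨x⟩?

|⟨x⟩| equals the order of x. Compute successive powers until reaching e:
  x¹ = x, x² = e.
The smallest positive k with xᵏ = e is 2, so |⟨x⟩| = 2.

Answer: 2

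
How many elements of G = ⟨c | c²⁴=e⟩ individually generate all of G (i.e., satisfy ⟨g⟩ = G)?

G is cyclic of order 24. An element generates G iff its order is 24, and a cyclic group of order 24 has exactly φ(24) = 8 such elements.

Answer: 8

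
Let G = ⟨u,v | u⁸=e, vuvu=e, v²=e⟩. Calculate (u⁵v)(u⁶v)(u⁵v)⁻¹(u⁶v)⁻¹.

[(u⁵v), (u⁶v)] = (u⁵v)·(u⁶v)·(u⁵v)⁻¹·(u⁶v)⁻¹.
  (u⁵v) · (u⁶v) = u⁷
  (u⁷) · (u⁵v) = u⁴v
  (u⁴v) · (u⁶v) = u⁶

Answer: u⁶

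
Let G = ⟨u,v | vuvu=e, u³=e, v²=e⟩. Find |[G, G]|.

G' = [G, G] is generated by all commutators. The generator-pair commutators are: [u, v] = u².
The subgroup they normally generate is {e, u, u²}, of order 3.
Check: |G/G'| = 6/3 = 2 is the order of the abelianisation.

Answer: 3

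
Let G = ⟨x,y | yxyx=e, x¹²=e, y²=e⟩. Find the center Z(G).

An element z ∈ Z(G) iff z commutes with every generator.
For example x⁶ is central: (x⁶)·x = x⁷ = x·(x⁶); (x⁶)·y = x⁶y = y·(x⁶).
Whereas x ∉ Z(G) since x·y = xy ≠ x¹¹y = y·x.
Checking each of the 24 elements this way gives Z(G) = {e, x⁶}, of order 2.

Answer: {e, x⁶}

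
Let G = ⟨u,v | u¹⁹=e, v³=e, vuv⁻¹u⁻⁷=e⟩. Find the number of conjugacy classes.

The conjugacy classes (representative and size) are:
  [e] (size 1), [u¹¹] (size 3), [u¹⁴] (size 3), [u⁶] (size 3), [u¹⁷] (size 3), [u¹²] (size 3), [u¹⁰] (size 3), [u²v] (size 19), [u¹⁸v²] (size 19).
Class equation: 1 + 3 + 3 + 3 + 3 + 3 + 3 + 19 + 19 = 57 = |G|. So G has 9 conjugacy classes.

Answer: 9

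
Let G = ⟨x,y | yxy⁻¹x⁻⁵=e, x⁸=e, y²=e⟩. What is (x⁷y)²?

Compute successive powers of (x⁷y), reducing at each step:
  (x⁷y)²: (x⁷y) · x⁷ = x²y;   (x²y) · y = x²

Answer: x²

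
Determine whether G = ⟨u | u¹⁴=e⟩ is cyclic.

|G| = 14. The element u has order 14 (its powers give 14 distinct elements), so ⟨u⟩ = G and G is cyclic.

Answer: Yes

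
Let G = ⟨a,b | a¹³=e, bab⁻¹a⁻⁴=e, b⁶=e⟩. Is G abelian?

a·b = ab but b·a = a⁴b, so a·b ≠ b·a and G is not abelian.

Answer: No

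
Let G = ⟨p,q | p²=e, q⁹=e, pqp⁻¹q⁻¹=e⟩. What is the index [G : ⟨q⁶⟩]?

First find ord(q⁶) by computing successive powers:
  (q⁶)¹ = q⁶, (q⁶)² = q³, (q⁶)³ = e.
So |⟨q⁶⟩| = ord(q⁶) = 3. With |G| = 18, by Lagrange [G : ⟨q⁶⟩] = 18/3 = 6.

Answer: 6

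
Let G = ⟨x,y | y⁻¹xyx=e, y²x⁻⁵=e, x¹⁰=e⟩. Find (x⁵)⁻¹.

The order of (x⁵) is 2 (smallest k with (x⁵)ᵏ = e), so (x⁵)⁻¹ = (x⁵)¹ = x⁵.
Check: (x⁵) · (x⁵) → (x⁵) · x⁵ = e, giving e as required.

Answer: x⁵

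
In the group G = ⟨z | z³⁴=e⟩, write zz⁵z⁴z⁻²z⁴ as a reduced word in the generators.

Multiply left to right, reducing at each step:
  z · z⁵ = z⁶
  (z⁶) · z⁴ = z¹⁰
  (z¹⁰) · z⁻² = z⁸
  (z⁸) · z⁴ = z¹²

Answer: z¹²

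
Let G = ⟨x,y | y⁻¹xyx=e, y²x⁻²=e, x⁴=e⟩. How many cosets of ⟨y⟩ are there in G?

First find ord(y) by computing successive powers:
  y¹ = y, y² = x², y³ = y⁻¹, y⁴ = e.
So |⟨y⟩| = ord(y) = 4. With |G| = 8, by Lagrange [G : ⟨y⟩] = 8/4 = 2.

Answer: 2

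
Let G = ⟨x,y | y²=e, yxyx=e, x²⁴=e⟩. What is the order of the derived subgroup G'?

G' = [G, G] is generated by all commutators. The generator-pair commutators are: [x, y] = x².
The subgroup they normally generate is {e, x², x⁴, x⁶, x⁸, x¹⁰, x¹², x¹⁴, x¹⁶, x¹⁸, x²⁰, x²²}, of order 12.
Check: |G/G'| = 48/12 = 4 is the order of the abelianisation.

Answer: 12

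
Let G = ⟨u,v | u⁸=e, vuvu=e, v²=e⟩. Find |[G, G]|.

G' = [G, G] is generated by all commutators. The generator-pair commutators are: [u, v] = u².
The subgroup they normally generate is {e, u², u⁴, u⁶}, of order 4.
Check: |G/G'| = 16/4 = 4 is the order of the abelianisation.

Answer: 4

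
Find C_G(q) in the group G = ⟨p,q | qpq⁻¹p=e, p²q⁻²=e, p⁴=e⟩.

⟨q⟩ ⊆ C_G(q) since powers of q commute with q; so |C_G(q)| ≥ |⟨q⟩| = 4.
By orbit–stabilizer, |C_G(q)| = |G| / |conj. class of q| = 8 / 2 = 4.
The 4 elements commuting with q are {e, p², q, q⁻¹}.

Answer: {e, p², q, q⁻¹}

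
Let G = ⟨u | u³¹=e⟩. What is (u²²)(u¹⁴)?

Compute (u²²) · (u¹⁴) by multiplying left to right and reducing via the relations at each step:
  (u²²) · u¹⁴ = u⁵

Answer: u⁵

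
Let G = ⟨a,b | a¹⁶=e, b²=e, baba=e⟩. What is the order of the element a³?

Compute successive powers until reaching e:
  (a³)¹ = a³, (a³)² = a⁶, (a³)³ = a⁹, (a³)⁴ = a¹², (a³)⁵ = a¹⁵, (a³)⁶ = a², (a³)⁷ = a⁵, (a³)⁸ = a⁸, (a³)⁹ = a¹¹, (a³)¹⁰ = a¹⁴, (a³)¹¹ = a, (a³)¹² = a⁴, (a³)¹³ = a⁷, (a³)¹⁴ = a¹⁰, (a³)¹⁵ = a¹³, (a³)¹⁶ = e.
The smallest positive k with (a³)ᵏ = e is 16.

Answer: 16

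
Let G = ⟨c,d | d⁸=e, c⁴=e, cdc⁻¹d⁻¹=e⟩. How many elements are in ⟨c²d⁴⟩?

|⟨c²d⁴⟩| equals the order of c²d⁴. Compute successive powers until reaching e:
  (c²d⁴)¹ = c²d⁴, (c²d⁴)² = e.
The smallest positive k with (c²d⁴)ᵏ = e is 2, so |⟨c²d⁴⟩| = 2.

Answer: 2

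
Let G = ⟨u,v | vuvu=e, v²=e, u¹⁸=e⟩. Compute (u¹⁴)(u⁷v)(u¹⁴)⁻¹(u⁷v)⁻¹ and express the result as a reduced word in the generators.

[(u¹⁴), (u⁷v)] = (u¹⁴)·(u⁷v)·(u¹⁴)⁻¹·(u⁷v)⁻¹.
  (u¹⁴) · (u⁷v) = u³v
  (u³v) · (u⁴) = u¹⁷v
  (u¹⁷v) · (u⁷v) = u¹⁰

Answer: u¹⁰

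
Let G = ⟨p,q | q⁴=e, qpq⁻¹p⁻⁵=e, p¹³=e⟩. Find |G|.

Enumerate words in the generators, reducing via the relations: the distinct elements are
  {e, p, q, pq, p², p³, p⁴, p⁵, p⁶, p⁷, p⁸, p⁹, q², q³, pq², pq³, p²q, p³q, p¹², p¹¹, p¹⁰, p⁴q, p⁵q, p⁶q, p⁷q, p⁸q, p⁹q, p²q², p²q³, p³q², p³q³, p¹²q, p¹¹q, p¹⁰q, p⁴q², p⁴q³, p⁵q², p⁵q³, p⁶q², p⁶q³, p⁷q², p⁷q³, p⁸q², p⁸q³, p⁹q², p⁹q³, p¹²q², p¹²q³, p¹¹q², p¹¹q³, p¹⁰q², p¹⁰q³}.
No further products give new elements, so |G| = 52.

Answer: 52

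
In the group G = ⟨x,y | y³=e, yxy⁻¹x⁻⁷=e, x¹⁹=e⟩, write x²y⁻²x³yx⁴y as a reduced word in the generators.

Multiply left to right, reducing at each step:
  (x²) · y⁻² = x²y
  (x²y) · x³ = x⁴y
  (x⁴y) · y = x⁴y²
  (x⁴y²) · x⁴ = x¹⁰y²
  (x¹⁰y²) · y = x¹⁰

Answer: x¹⁰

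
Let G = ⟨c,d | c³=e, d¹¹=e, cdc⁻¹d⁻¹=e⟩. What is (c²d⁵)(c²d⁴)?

Compute (c²d⁵) · (c²d⁴) by multiplying left to right and reducing via the relations at each step:
  (c²d⁵) · c² = cd⁵
  (cd⁵) · d⁴ = cd⁹

Answer: cd⁹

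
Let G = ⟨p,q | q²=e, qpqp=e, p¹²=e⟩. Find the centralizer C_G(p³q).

⟨p³q⟩ ⊆ C_G(p³q) since powers of p³q commute with p³q; so |C_G(p³q)| ≥ |⟨p³q⟩| = 2.
By orbit–stabilizer, |C_G(p³q)| = |G| / |conj. class of p³q| = 24 / 6 = 4.
The 4 elements commuting with p³q are {e, p⁶, p³q, p⁹q}.

Answer: {e, p⁶, p³q, p⁹q}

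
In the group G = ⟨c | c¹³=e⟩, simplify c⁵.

Compute successive powers of c, reducing at each step:
  c²: c · c = c²
  c³: (c²) · c = c³
  c⁴: (c³) · c = c⁴
  c⁵: (c⁴) · c = c⁵

Answer: c⁵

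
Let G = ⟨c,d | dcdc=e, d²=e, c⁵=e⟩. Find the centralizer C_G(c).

⟨c⟩ ⊆ C_G(c) since powers of c commute with c; so |C_G(c)| ≥ |⟨c⟩| = 5.
By orbit–stabilizer, |C_G(c)| = |G| / |conj. class of c| = 10 / 2 = 5.
The 5 elements commuting with c are {e, c, c², c³, c⁴}.

Answer: {e, c, c², c³, c⁴}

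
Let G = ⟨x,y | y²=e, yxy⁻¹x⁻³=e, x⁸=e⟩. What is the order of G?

Enumerate words in the generators, reducing via the relations: the distinct elements are
  {e, x, y, xy, x², x³, x⁴, x⁵, x⁶, x⁷, x²y, x³y, x⁴y, x⁵y, x⁶y, x⁷y}.
No further products give new elements, so |G| = 16.

Answer: 16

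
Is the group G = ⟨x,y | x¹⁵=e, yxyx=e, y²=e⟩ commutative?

x·y = xy but y·x = x¹⁴y, so x·y ≠ y·x and G is not abelian.

Answer: No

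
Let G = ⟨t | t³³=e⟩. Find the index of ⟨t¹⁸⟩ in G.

First find ord(t¹⁸) by computing successive powers:
  (t¹⁸)¹ = t¹⁸, (t¹⁸)² = t³, (t¹⁸)³ = t²¹, (t¹⁸)⁴ = t⁶, (t¹⁸)⁵ = t²⁴, (t¹⁸)⁶ = t⁹, (t¹⁸)⁷ = t²⁷, (t¹⁸)⁸ = t¹², (t¹⁸)⁹ = t³⁰, (t¹⁸)¹⁰ = t¹⁵, (t¹⁸)¹¹ = e.
So |⟨t¹⁸⟩| = ord(t¹⁸) = 11. With |G| = 33, by Lagrange [G : ⟨t¹⁸⟩] = 33/11 = 3.

Answer: 3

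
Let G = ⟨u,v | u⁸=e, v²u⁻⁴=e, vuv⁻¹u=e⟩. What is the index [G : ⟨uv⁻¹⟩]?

First find ord(uv⁻¹) by computing successive powers:
  (uv⁻¹)¹ = uv⁻¹, (uv⁻¹)² = u⁴, (uv⁻¹)³ = uv, (uv⁻¹)⁴ = e.
So |⟨uv⁻¹⟩| = ord(uv⁻¹) = 4. With |G| = 16, by Lagrange [G : ⟨uv⁻¹⟩] = 16/4 = 4.

Answer: 4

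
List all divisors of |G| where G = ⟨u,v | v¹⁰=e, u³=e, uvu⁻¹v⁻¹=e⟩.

|G| = 30 = 2 · 3 · 5. By Lagrange's theorem the order of any subgroup divides 30; the divisors of 30 are 1, 2, 3, 5, 6, 10, 15, 30.

Answer: 1, 2, 3, 5, 6, 10, 15, 30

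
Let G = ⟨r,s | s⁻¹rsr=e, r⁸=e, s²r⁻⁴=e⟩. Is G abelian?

r·s = rs but s·r = r³s⁻¹, so r·s ≠ s·r and G is not abelian.

Answer: No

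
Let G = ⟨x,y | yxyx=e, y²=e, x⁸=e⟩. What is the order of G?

Enumerate words in the generators, reducing via the relations: the distinct elements are
  {e, x, y, xy, x², x³, x⁴, x⁵, x⁶, x⁷, x²y, x³y, x⁴y, x⁵y, x⁶y, x⁷y}.
No further products give new elements, so |G| = 16.

Answer: 16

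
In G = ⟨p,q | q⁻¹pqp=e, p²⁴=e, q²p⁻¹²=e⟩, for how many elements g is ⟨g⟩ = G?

⟨g⟩ = G would require ord(g) = |G| = 48, but the maximum element order in G is 24 < 48. So G is not cyclic and no single element generates it: the count is 0.

Answer: 0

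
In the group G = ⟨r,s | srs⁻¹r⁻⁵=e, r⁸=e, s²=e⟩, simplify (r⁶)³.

Compute successive powers of (r⁶), reducing at each step:
  (r⁶)²: (r⁶) · r⁶ = r⁴
  (r⁶)³: (r⁴) · r⁶ = r²

Answer: r²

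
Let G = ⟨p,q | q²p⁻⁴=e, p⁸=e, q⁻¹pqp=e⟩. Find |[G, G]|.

G' = [G, G] is generated by all commutators. The generator-pair commutators are: [p, q] = p².
The subgroup they normally generate is {e, p², p⁴, p⁶}, of order 4.
Check: |G/G'| = 16/4 = 4 is the order of the abelianisation.

Answer: 4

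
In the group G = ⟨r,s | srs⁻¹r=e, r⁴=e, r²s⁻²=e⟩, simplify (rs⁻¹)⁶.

Compute successive powers of (rs⁻¹), reducing at each step:
  (rs⁻¹)²: (rs⁻¹) · r = s⁻¹;   (s⁻¹) · s⁻¹ = r²
  (rs⁻¹)³: (r²) · r = r³;   (r³) · s⁻¹ = rs
  (rs⁻¹)⁴: (rs) · r = s;   s · s⁻¹ = e
  (rs⁻¹)⁵: e · r = r;   r · s⁻¹ = rs⁻¹
  (rs⁻¹)⁶: (rs⁻¹) · r = s⁻¹;   (s⁻¹) · s⁻¹ = r²

Answer: r²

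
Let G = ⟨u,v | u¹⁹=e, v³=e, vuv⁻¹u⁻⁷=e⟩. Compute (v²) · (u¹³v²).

Compute (v²) · (u¹³v²) by multiplying left to right and reducing via the relations at each step:
  (v²) · u¹³ = u¹⁰v²
  (u¹⁰v²) · v² = u¹⁰v

Answer: u¹⁰v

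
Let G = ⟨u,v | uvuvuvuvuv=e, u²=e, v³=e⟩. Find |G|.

Enumerate words in the generators, reducing via the relations: the distinct elements are
  {e, u, v, uv, vu, v², uvu, uv², vuv, v²u, uvuv, uv²u, vuvu, vuv², v²uv, uvuvu, uvuv², uv²uv, vuv²u, v²uvu, v²uv², uvuv²u, uv²uvu, uv²uv², vuvuv², vuv²uv, v²uvuv, v²uv²u, uvuv²uv, uv²uvuv, uv²uv²u, vuvuv²u, vuv²uvu, vuv²uv², v²uvuv², v²uv²uv, uvuv²uvu, uvuv²uv², uv²uvuv², vuvuv²uv, vuv²uvuv, v²uvuv²u, v²uv²uvu, uvuv²uvuv, uv²uvuv²u, vuvuv²uv², vuv²uvuv², v²uvuv²uv, v²uv²uvuv, uvuv²uvuv², uv²uvuv²uv, vuv²uvuv²u, v²uvuv²uvu, v²uvuv²uv², v²uv²uvuv², uvuv²uvuv²u, uv²uvuv²uvu, uv²uvuv²uv², vuv²uvuv²uv, uvuv²uvuv²uv}.
No further products give new elements, so |G| = 60.

Answer: 60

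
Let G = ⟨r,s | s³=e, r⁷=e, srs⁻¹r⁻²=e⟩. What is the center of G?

An element z ∈ Z(G) iff z commutes with every generator.
For example e is central: e·r = r = r·e; e·s = s = s·e.
Whereas r ∉ Z(G) since r·s = rs ≠ r²s = s·r.
Checking each of the 21 elements this way gives Z(G) = {e}, of order 1.

Answer: {e}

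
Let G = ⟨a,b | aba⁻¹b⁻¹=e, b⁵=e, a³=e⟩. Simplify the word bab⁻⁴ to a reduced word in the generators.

Multiply left to right, reducing at each step:
  b · a = ab
  (ab) · b⁻⁴ = ab²

Answer: ab²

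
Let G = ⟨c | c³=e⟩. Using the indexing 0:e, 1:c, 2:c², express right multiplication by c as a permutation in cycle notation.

(0 1 2)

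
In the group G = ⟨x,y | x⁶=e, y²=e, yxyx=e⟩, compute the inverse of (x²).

The order of (x²) is 3 (smallest k with (x²)ᵏ = e), so (x²)⁻¹ = (x²)² = x⁴.
Check: (x²) · (x⁴) → (x²) · x⁴ = e, giving e as required.

Answer: x⁴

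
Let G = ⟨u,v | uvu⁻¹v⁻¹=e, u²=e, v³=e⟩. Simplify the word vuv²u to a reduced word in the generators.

Multiply left to right, reducing at each step:
  v · u = uv
  (uv) · v² = u
  u · u = e

Answer: e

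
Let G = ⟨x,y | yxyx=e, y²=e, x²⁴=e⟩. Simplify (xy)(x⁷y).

Compute (xy) · (x⁷y) by multiplying left to right and reducing via the relations at each step:
  (xy) · x⁷ = x¹⁸y
  (x¹⁸y) · y = x¹⁸

Answer: x¹⁸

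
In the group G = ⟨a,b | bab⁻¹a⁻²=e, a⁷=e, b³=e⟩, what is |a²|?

Compute successive powers until reaching e:
  (a²)¹ = a², (a²)² = a⁴, (a²)³ = a⁶, (a²)⁴ = a, (a²)⁵ = a³, (a²)⁶ = a⁵, (a²)⁷ = e.
The smallest positive k with (a²)ᵏ = e is 7.

Answer: 7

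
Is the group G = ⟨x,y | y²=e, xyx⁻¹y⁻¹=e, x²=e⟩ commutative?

Each pair of generators commutes: x·y = xy = y·x. Since the generators pairwise commute, every element of G commutes with every other, so G is abelian.

Answer: Yes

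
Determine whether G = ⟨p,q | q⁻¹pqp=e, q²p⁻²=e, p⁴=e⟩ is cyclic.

Every cyclic group is abelian. But p·q = pq while q·p = pq⁻¹, so p·q ≠ q·p and G is not abelian. Hence G is not cyclic.

Answer: No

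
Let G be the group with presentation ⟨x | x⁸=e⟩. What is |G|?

G is generated by a single element, so G is cyclic. The relator gives x⁸ = e and no smaller power is forced to be e, so the 8 powers {e, x, x², x³, x⁴, x⁵, x⁶, x⁷} are distinct. Hence |G| = 8.

Answer: 8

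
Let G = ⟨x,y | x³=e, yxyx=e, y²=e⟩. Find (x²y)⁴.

Compute successive powers of (x²y), reducing at each step:
  (x²y)²: (x²y) · x² = y;   y · y = e
  (x²y)³: e · x² = x²;   (x²) · y = x²y
  (x²y)⁴: (x²y) · x² = y;   y · y = e

Answer: e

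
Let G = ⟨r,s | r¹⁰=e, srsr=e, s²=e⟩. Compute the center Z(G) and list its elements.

An element z ∈ Z(G) iff z commutes with every generator.
For example r⁵ is central: (r⁵)·r = r⁶ = r·(r⁵); (r⁵)·s = r⁵s = s·(r⁵).
Whereas r ∉ Z(G) since r·s = rs ≠ r⁹s = s·r.
Checking each of the 20 elements this way gives Z(G) = {e, r⁵}, of order 2.

Answer: {e, r⁵}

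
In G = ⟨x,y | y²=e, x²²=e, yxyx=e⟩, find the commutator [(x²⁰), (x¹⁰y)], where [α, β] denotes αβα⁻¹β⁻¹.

[(x²⁰), (x¹⁰y)] = (x²⁰)·(x¹⁰y)·(x²⁰)⁻¹·(x¹⁰y)⁻¹.
  (x²⁰) · (x¹⁰y) = x⁸y
  (x⁸y) · (x²) = x⁶y
  (x⁶y) · (x¹⁰y) = x¹⁸

Answer: x¹⁸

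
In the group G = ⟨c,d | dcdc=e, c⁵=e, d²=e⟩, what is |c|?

Compute successive powers until reaching e:
  c¹ = c, c² = c², c³ = c³, c⁴ = c⁴, c⁵ = e.
The smallest positive k with cᵏ = e is 5.

Answer: 5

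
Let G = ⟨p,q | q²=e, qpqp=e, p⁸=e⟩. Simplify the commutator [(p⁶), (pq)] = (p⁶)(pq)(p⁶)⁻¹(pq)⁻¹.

[(p⁶), (pq)] = (p⁶)·(pq)·(p⁶)⁻¹·(pq)⁻¹.
  (p⁶) · (pq) = p⁷q
  (p⁷q) · (p²) = p⁵q
  (p⁵q) · (pq) = p⁴

Answer: p⁴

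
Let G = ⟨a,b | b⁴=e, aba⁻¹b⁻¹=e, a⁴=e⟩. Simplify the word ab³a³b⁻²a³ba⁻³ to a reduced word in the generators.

Multiply left to right, reducing at each step:
  a · b³ = ab³
  (ab³) · a³ = b³
  (b³) · b⁻² = b
  b · a³ = a³b
  (a³b) · b = a³b²
  (a³b²) · a⁻³ = b²

Answer: b²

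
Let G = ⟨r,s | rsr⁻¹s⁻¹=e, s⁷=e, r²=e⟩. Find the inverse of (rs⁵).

The order of (rs⁵) is 14 (smallest k with (rs⁵)ᵏ = e), so (rs⁵)⁻¹ = (rs⁵)¹³ = rs².
Check: (rs⁵) · (rs²) → (rs⁵) · r = s⁵;   (s⁵) · s² = e, giving e as required.

Answer: rs²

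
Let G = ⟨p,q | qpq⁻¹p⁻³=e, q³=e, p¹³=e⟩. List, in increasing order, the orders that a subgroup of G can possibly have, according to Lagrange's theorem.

|G| = 39 = 3 · 13. By Lagrange's theorem the order of any subgroup divides 39; the divisors of 39 are 1, 3, 13, 39.

Answer: 1, 3, 13, 39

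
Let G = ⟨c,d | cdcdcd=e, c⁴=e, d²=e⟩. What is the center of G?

An element z ∈ Z(G) iff z commutes with every generator.
For example e is central: e·c = c = c·e; e·d = d = d·e.
Whereas c ∉ Z(G) since c·d = cd ≠ dc = d·c.
Checking each of the 24 elements this way gives Z(G) = {e}, of order 1.

Answer: {e}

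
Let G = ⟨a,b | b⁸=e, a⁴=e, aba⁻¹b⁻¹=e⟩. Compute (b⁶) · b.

Compute (b⁶) · b by multiplying left to right and reducing via the relations at each step:
  (b⁶) · b = b⁷

Answer: b⁷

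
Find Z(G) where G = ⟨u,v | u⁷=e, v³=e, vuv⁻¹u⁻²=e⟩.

An element z ∈ Z(G) iff z commutes with every generator.
For example e is central: e·u = u = u·e; e·v = v = v·e.
Whereas u ∉ Z(G) since u·v = uv ≠ u²v = v·u.
Checking each of the 21 elements this way gives Z(G) = {e}, of order 1.

Answer: {e}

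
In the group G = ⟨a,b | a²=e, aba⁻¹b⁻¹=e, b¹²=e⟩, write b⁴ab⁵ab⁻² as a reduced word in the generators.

Multiply left to right, reducing at each step:
  (b⁴) · a = ab⁴
  (ab⁴) · b⁵ = ab⁹
  (ab⁹) · a = b⁹
  (b⁹) · b⁻² = b⁷

Answer: b⁷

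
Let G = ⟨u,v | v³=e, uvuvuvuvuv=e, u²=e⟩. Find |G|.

Enumerate words in the generators, reducing via the relations: the distinct elements are
  {e, u, v, uv, vu, v², uvu, uv², vuv, v²u, uvuv, uv²u, vuvu, vuv², v²uv, uvuvu, uvuv², uv²uv, vuv²u, v²uvu, v²uv², uvuv²u, uv²uvu, uv²uv², vuvuv², vuv²uv, v²uvuv, v²uv²u, uvuv²uv, uv²uvuv, uv²uv²u, vuvuv²u, vuv²uvu, vuv²uv², v²uvuv², v²uv²uv, uvuv²uvu, uvuv²uv², uv²uvuv², vuvuv²uv, vuv²uvuv, v²uvuv²u, v²uv²uvu, uvuv²uvuv, uv²uvuv²u, vuvuv²uv², vuv²uvuv², v²uvuv²uv, v²uv²uvuv, uvuv²uvuv², uv²uvuv²uv, vuv²uvuv²u, v²uvuv²uvu, v²uvuv²uv², v²uv²uvuv², uvuv²uvuv²u, uv²uvuv²uvu, uv²uvuv²uv², vuv²uvuv²uv, uvuv²uvuv²uv}.
No further products give new elements, so |G| = 60.

Answer: 60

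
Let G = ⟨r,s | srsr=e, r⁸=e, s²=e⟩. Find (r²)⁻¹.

The order of (r²) is 4 (smallest k with (r²)ᵏ = e), so (r²)⁻¹ = (r²)³ = r⁶.
Check: (r²) · (r⁶) → (r²) · r⁶ = e, giving e as required.

Answer: r⁶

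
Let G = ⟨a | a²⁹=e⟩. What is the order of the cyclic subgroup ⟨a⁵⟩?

|⟨a⁵⟩| equals the order of a⁵. Compute successive powers until reaching e:
  (a⁵)¹ = a⁵, (a⁵)² = a¹⁰, (a⁵)³ = a¹⁵, (a⁵)⁴ = a²⁰, (a⁵)⁵ = a²⁵, (a⁵)⁶ = a, (a⁵)⁷ = a⁶, (a⁵)⁸ = a¹¹, (a⁵)⁹ = a¹⁶, (a⁵)¹⁰ = a²¹, (a⁵)¹¹ = a²⁶, (a⁵)¹² = a², (a⁵)¹³ = a⁷, (a⁵)¹⁴ = a¹², (a⁵)¹⁵ = a¹⁷, (a⁵)¹⁶ = a²², (a⁵)¹⁷ = a²⁷, (a⁵)¹⁸ = a³, (a⁵)¹⁹ = a⁸, (a⁵)²⁰ = a¹³, (a⁵)²¹ = a¹⁸, (a⁵)²² = a²³, (a⁵)²³ = a²⁸, (a⁵)²⁴ = a⁴, (a⁵)²⁵ = a⁹, (a⁵)²⁶ = a¹⁴, (a⁵)²⁷ = a¹⁹, (a⁵)²⁸ = a²⁴, (a⁵)²⁹ = e.
The smallest positive k with (a⁵)ᵏ = e is 29, so |⟨a⁵⟩| = 29.

Answer: 29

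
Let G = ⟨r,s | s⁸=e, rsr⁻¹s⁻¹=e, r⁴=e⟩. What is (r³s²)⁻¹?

The order of (r³s²) is 4 (smallest k with (r³s²)ᵏ = e), so (r³s²)⁻¹ = (r³s²)³ = rs⁶.
Check: (r³s²) · (rs⁶) → (r³s²) · r = s²;   (s²) · s⁶ = e, giving e as required.

Answer: rs⁶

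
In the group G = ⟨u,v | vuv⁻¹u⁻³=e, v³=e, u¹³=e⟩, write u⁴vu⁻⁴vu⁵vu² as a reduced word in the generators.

Multiply left to right, reducing at each step:
  (u⁴) · v = u⁴v
  (u⁴v) · u⁻⁴ = u⁵v
  (u⁵v) · v = u⁵v²
  (u⁵v²) · u⁵ = u¹¹v²
  (u¹¹v²) · v = u¹¹
  (u¹¹) · u² = e

Answer: e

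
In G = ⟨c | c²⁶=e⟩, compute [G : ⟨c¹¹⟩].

First find ord(c¹¹) by computing successive powers:
  (c¹¹)¹ = c¹¹, (c¹¹)² = c²², (c¹¹)³ = c⁷, (c¹¹)⁴ = c¹⁸, (c¹¹)⁵ = c³, (c¹¹)⁶ = c¹⁴, (c¹¹)⁷ = c²⁵, (c¹¹)⁸ = c¹⁰, (c¹¹)⁹ = c²¹, (c¹¹)¹⁰ = c⁶, (c¹¹)¹¹ = c¹⁷, (c¹¹)¹² = c², (c¹¹)¹³ = c¹³, (c¹¹)¹⁴ = c²⁴, (c¹¹)¹⁵ = c⁹, (c¹¹)¹⁶ = c²⁰, (c¹¹)¹⁷ = c⁵, (c¹¹)¹⁸ = c¹⁶, (c¹¹)¹⁹ = c, (c¹¹)²⁰ = c¹², (c¹¹)²¹ = c²³, (c¹¹)²² = c⁸, (c¹¹)²³ = c¹⁹, (c¹¹)²⁴ = c⁴, (c¹¹)²⁵ = c¹⁵, (c¹¹)²⁶ = e.
So |⟨c¹¹⟩| = ord(c¹¹) = 26. With |G| = 26, by Lagrange [G : ⟨c¹¹⟩] = 26/26 = 1.

Answer: 1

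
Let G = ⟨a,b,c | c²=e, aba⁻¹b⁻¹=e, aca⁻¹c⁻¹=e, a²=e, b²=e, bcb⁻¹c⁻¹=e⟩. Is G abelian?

Each pair of generators commutes: a·b = ab = b·a; a·c = ac = c·a; b·c = bc = c·b. Since the generators pairwise commute, every element of G commutes with every other, so G is abelian.

Answer: Yes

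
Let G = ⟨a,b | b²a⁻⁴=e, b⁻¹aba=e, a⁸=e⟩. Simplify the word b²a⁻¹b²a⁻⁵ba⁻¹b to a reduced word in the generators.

Multiply left to right, reducing at each step:
  (a⁴) · a⁻¹ = a³
  (a³) · b² = a⁷
  (a⁷) · a⁻⁵ = a²
  (a²) · b = a²b
  (a²b) · a⁻¹ = a³b
  (a³b) · b = a⁷

Answer: a⁷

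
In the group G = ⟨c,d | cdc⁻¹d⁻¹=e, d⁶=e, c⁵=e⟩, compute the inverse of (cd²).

The order of (cd²) is 15 (smallest k with (cd²)ᵏ = e), so (cd²)⁻¹ = (cd²)¹⁴ = c⁴d⁴.
Check: (cd²) · (c⁴d⁴) → (cd²) · c⁴ = d²;   (d²) · d⁴ = e, giving e as required.

Answer: c⁴d⁴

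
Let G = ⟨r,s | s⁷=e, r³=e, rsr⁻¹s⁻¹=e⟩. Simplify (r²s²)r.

Compute (r²s²) · r by multiplying left to right and reducing via the relations at each step:
  (r²s²) · r = s²

Answer: s²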